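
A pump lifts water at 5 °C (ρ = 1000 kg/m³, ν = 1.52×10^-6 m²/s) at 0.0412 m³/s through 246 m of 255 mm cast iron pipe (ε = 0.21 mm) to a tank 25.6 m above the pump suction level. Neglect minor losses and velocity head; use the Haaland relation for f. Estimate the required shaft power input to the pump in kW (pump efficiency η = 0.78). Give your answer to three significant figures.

P_shaft ≈ 13.6 kW

V = 4Q/(πD²) = 0.8067 m/s; Re = 1.35×10^5; ε/D = 8.24×10^-4; f = 0.02075
h_f = f(L/D)V²/2g = 0.6642 m
Total head H = z + h_f = 25.6 + 0.6642 = 26.26 m
P_hyd = ρgQH = 1000·9.81·0.0412·26.26 = 10.62 kW
P_shaft = P_hyd/η = 10.62/0.78 = 13.61 kW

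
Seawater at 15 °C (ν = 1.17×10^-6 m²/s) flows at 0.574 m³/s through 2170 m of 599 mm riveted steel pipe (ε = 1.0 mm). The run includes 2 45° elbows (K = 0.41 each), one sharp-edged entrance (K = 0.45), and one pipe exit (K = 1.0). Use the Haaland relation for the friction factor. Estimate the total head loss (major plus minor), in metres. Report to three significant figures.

H_L ≈ 17.8 m

V = 4Q/(πD²) = 2.037 m/s; V²/2g = 0.2115 m
Re = 1.04×10^6, ε/D = 0.00167 → f = 0.02256 (Haaland)
Major: h_f = f(L/D)·V²/2g = 0.02256·3623·0.2115 = 17.28 m
Minor: ΣK = 2.27; h_m = ΣK·V²/2g = 0.4800 m
Total H_L = 17.28 + 0.4800 = 17.76 m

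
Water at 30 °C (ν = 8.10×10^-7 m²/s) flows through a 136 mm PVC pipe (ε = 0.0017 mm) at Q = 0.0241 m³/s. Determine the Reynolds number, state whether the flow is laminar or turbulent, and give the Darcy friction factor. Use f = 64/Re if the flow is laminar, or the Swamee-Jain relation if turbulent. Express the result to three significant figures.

V = 4Q/(πD²) = 1.659 m/s
Re = VD/ν = 1.659·0.136/8.10×10^-7 = 2.79×10^5
Re > 4000 → turbulent; ε/D = 1.25×10^-5
Swamee-Jain: f = 0.01472

Re ≈ 2.79×10^5; turbulent; f ≈ 0.0147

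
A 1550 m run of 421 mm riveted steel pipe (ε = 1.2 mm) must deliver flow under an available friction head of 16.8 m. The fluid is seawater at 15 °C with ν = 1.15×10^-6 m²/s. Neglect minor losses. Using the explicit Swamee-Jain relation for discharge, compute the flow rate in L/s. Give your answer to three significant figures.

Swamee-Jain (Type II): Q = -0.965·√(gD⁵h_f/L)·ln[ε/(3.7D) + √(3.17ν²L/(gD³h_f))]
√(gD⁵h_f/L) = √(9.81·0.421⁵·16.8/1550) = 0.03750
ε/(3.7D) = 7.70×10^-4; √(3.17ν²L/(gD³h_f)) = 2.30×10^-5
Q = -0.965·0.03750·ln(7.934×10^-4) = 0.2583 m³/s
Check: V = 1.86 m/s, Re = 6.79×10^5, f = 0.02609, h_f = 16.9 m ≈ 16.8 m ✓

Q ≈ 258 L/s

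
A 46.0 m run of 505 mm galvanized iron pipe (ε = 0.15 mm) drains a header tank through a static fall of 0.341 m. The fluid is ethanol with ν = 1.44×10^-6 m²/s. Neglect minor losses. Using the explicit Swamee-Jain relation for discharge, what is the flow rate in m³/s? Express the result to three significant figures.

Swamee-Jain (Type II): Q = -0.965·√(gD⁵h_f/L)·ln[ε/(3.7D) + √(3.17ν²L/(gD³h_f))]
√(gD⁵h_f/L) = √(9.81·0.505⁵·0.341/46.0) = 0.04887
ε/(3.7D) = 8.03×10^-5; √(3.17ν²L/(gD³h_f)) = 2.65×10^-5
Q = -0.965·0.04887·ln(1.068×10^-4) = 0.4313 m³/s
Check: V = 2.15 m/s, Re = 7.55×10^5, f = 0.01594, h_f = 0.343 m ≈ 0.341 m ✓

Q ≈ 0.431 m³/s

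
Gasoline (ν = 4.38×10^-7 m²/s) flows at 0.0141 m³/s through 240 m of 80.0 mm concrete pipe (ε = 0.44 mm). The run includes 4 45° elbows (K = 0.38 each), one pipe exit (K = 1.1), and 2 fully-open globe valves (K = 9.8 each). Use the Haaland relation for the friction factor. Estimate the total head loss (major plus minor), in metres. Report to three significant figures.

V = 4Q/(πD²) = 2.805 m/s; V²/2g = 0.4011 m
Re = 5.12×10^5, ε/D = 0.00550 → f = 0.03149 (Haaland)
Major: h_f = f(L/D)·V²/2g = 0.03149·3000·0.4011 = 37.88 m
Minor: ΣK = 22.2; h_m = ΣK·V²/2g = 8.911 m
Total H_L = 37.88 + 8.911 = 46.79 m

H_L ≈ 46.8 m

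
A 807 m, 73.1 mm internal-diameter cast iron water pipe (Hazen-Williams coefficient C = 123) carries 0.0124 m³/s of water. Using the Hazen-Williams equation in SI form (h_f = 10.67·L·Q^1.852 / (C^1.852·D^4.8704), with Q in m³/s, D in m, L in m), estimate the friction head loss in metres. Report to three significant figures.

h_f = 10.67·807·0.0124^1.852 / (123^1.852·0.0731^4.8704) = 116.6 m

h_f ≈ 117 m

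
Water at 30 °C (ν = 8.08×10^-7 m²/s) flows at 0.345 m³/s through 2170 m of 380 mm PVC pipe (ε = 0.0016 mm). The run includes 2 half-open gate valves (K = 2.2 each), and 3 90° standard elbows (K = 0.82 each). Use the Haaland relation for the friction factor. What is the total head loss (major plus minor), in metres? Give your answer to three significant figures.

H_L ≈ 32.9 m

V = 4Q/(πD²) = 3.042 m/s; V²/2g = 0.4717 m
Re = 1.43×10^6, ε/D = 4.21×10^-6 → f = 0.01101 (Haaland)
Major: h_f = f(L/D)·V²/2g = 0.01101·5711·0.4717 = 29.66 m
Minor: ΣK = 6.86; h_m = ΣK·V²/2g = 3.236 m
Total H_L = 29.66 + 3.236 = 32.89 m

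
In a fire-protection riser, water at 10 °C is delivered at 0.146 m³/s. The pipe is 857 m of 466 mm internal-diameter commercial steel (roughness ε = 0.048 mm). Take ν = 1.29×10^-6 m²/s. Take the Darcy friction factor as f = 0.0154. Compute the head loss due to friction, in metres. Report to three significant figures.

V = 4Q/(πD²) = 4·0.146/(π·0.466²) = 0.8560 m/s
h_f = f(L/D)V²/(2g) = 0.01540·(857/0.466)·0.8560²/(2·9.81) = 1.058 m

h_f ≈ 1.06 m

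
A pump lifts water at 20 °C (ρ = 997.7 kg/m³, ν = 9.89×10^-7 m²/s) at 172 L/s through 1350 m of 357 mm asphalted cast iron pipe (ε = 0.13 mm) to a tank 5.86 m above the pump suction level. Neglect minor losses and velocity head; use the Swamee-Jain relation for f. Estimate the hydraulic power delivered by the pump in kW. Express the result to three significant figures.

P_hyd ≈ 25.8 kW

V = 4Q/(πD²) = 1.718 m/s; Re = 6.20×10^5; ε/D = 3.64×10^-4; f = 0.01665
h_f = f(L/D)V²/2g = 9.478 m
Total head H = z + h_f = 5.86 + 9.478 = 15.34 m
P_hyd = ρgQH = 997.7·9.81·0.172·15.34 = 25.82 kW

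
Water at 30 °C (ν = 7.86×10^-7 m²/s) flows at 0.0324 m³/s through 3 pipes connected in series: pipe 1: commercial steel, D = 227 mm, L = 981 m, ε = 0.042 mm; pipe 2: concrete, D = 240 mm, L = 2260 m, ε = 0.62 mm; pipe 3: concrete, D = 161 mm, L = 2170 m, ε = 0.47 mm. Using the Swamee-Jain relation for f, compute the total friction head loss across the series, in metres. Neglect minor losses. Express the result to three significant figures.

H ≈ 54.9 m

Pipe 1: V = 0.8006 m/s, Re = 2.31×10^5, ε/D = 1.85×10^-4, f = 0.01671, h_1 = f(L/D)V²/2g = 2.358 m
Pipe 2: V = 0.7162 m/s, Re = 2.19×10^5, ε/D = 0.00258, f = 0.02596, h_2 = f(L/D)V²/2g = 6.390 m
Pipe 3: V = 1.591 m/s, Re = 3.26×10^5, ε/D = 0.00292, f = 0.02653, h_3 = f(L/D)V²/2g = 46.16 m
Series → Q common, losses add: H = Σh = 54.91 m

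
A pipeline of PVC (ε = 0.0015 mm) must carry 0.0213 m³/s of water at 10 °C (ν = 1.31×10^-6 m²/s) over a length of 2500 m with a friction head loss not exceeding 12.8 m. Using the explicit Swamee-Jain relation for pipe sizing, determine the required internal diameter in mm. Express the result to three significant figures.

Swamee-Jain (Type III): D = 0.66·[ε^1.25·(LQ²/(gh_f))^4.75 + ν·Q^9.4·(L/(gh_f))^5.2]^0.04
LQ²/(gh_f) = 0.009033; L/(gh_f) = 19.91
Term 1 = ε^1.25·(…)^4.75 = 1.02×10^-17; Term 2 = ν·Q^9.4·(…)^5.2 = 1.44×10^-15
D = 0.66·(1.02×10^-17 + 1.44×10^-15)^0.04 = 0.1683 m = 168 mm
Check: V = 0.958 m/s, Re = 1.23×10^5, f = 0.01718, h_f = 11.9 m ≈ 12.8 m ✓

D ≈ 168 mm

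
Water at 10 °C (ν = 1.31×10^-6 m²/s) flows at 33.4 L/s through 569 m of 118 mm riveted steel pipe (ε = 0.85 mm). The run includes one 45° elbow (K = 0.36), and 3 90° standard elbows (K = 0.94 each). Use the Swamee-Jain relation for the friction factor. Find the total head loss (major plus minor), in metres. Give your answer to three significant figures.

V = 4Q/(πD²) = 3.054 m/s; V²/2g = 0.4754 m
Re = 2.75×10^5, ε/D = 0.00720 → f = 0.03443 (Swamee-Jain)
Major: h_f = f(L/D)·V²/2g = 0.03443·4822·0.4754 = 78.93 m
Minor: ΣK = 3.18; h_m = ΣK·V²/2g = 1.512 m
Total H_L = 78.93 + 1.512 = 80.44 m

H_L ≈ 80.4 m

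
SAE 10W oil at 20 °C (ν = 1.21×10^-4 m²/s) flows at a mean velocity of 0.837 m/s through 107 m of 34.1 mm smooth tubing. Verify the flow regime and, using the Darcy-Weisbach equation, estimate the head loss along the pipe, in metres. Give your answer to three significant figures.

Re = VD/ν = 0.837·0.03410/1.21×10^-4 = 236 → laminar (Re < 2300)
f = 64/Re = 0.2713
h_f = f(L/D)V²/(2g) = 0.2713·(107/0.03410)·0.837²/(2·9.81) = 30.40 m

h_f ≈ 30.4 m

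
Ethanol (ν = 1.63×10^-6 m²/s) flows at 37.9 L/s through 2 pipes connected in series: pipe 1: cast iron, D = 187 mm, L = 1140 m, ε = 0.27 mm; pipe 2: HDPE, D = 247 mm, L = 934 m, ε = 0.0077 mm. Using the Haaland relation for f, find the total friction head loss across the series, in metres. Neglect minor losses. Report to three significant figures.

H ≈ 15.6 m

Pipe 1: V = 1.380 m/s, Re = 1.58×10^5, ε/D = 0.00144, f = 0.02277, h_1 = f(L/D)V²/2g = 13.47 m
Pipe 2: V = 0.7910 m/s, Re = 1.20×10^5, ε/D = 3.12×10^-5, f = 0.01731, h_2 = f(L/D)V²/2g = 2.087 m
Series → Q common, losses add: H = Σh = 15.56 m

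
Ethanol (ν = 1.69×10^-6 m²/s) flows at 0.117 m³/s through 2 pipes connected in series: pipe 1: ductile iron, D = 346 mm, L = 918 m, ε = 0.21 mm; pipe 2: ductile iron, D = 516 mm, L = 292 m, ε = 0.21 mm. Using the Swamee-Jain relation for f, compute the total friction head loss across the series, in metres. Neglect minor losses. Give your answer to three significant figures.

Pipe 1: V = 1.244 m/s, Re = 2.55×10^5, ε/D = 6.07×10^-4, f = 0.01912, h_1 = f(L/D)V²/2g = 4.004 m
Pipe 2: V = 0.5595 m/s, Re = 1.71×10^5, ε/D = 4.07×10^-4, f = 0.01873, h_2 = f(L/D)V²/2g = 0.1691 m
Series → Q common, losses add: H = Σh = 4.173 m

H ≈ 4.17 m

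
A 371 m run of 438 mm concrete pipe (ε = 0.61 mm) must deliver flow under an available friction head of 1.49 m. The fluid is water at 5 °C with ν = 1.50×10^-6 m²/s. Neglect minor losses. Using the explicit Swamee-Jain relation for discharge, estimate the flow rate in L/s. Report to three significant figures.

Q ≈ 189 L/s

Swamee-Jain (Type II): Q = -0.965·√(gD⁵h_f/L)·ln[ε/(3.7D) + √(3.17ν²L/(gD³h_f))]
√(gD⁵h_f/L) = √(9.81·0.438⁵·1.49/371) = 0.02520
ε/(3.7D) = 3.76×10^-4; √(3.17ν²L/(gD³h_f)) = 4.64×10^-5
Q = -0.965·0.02520·ln(4.228×10^-4) = 0.1889 m³/s
Check: V = 1.25 m/s, Re = 3.66×10^5, f = 0.02210, h_f = 1.50 m ≈ 1.49 m ✓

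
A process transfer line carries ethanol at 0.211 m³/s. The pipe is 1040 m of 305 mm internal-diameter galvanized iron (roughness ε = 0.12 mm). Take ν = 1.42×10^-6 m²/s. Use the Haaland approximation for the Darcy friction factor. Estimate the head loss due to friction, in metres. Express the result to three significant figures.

h_f ≈ 24.2 m

V = 4Q/(πD²) = 4·0.211/(π·0.305²) = 2.888 m/s
Re = VD/ν = 2.888·0.305/1.42×10^-6 = 6.20×10^5 → turbulent
ε/D = 0.12/305 = 3.93×10^-4
Haaland: f = 0.01668
h_f = f(L/D)V²/(2g) = 0.01668·(1040/0.305)·2.888²/(2·9.81) = 24.18 m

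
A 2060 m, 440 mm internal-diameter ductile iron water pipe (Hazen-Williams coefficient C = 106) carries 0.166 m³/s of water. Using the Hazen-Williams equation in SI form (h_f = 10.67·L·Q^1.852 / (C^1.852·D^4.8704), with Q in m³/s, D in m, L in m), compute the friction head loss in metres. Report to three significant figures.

h_f = 10.67·2060·0.166^1.852 / (106^1.852·0.440^4.8704) = 7.644 m

h_f ≈ 7.64 m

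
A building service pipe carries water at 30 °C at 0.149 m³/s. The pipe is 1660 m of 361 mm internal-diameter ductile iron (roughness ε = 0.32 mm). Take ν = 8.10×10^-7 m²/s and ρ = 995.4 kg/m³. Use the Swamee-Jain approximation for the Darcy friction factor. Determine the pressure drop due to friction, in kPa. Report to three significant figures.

V = 4Q/(πD²) = 4·0.149/(π·0.361²) = 1.456 m/s
Re = VD/ν = 1.456·0.361/8.10×10^-7 = 6.49×10^5 → turbulent
ε/D = 0.32/361 = 8.86×10^-4
Swamee-Jain: f = 0.01969
h_f = f(L/D)V²/(2g) = 0.01969·(1660/0.361)·1.456²/(2·9.81) = 9.779 m
Δp = ρg·h_f = 995.4·9.81·9.779 = 95.49 kPa

Δp ≈ 95.5 kPa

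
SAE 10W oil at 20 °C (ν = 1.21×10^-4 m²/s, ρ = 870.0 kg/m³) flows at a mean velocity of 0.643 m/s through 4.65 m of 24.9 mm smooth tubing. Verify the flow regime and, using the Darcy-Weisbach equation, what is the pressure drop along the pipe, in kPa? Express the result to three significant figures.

Re = VD/ν = 0.643·0.02490/1.21×10^-4 = 132 → laminar (Re < 2300)
f = 64/Re = 0.4837
h_f = f(L/D)V²/(2g) = 0.4837·(4.65/0.02490)·0.643²/(2·9.81) = 1.903 m
Δp = ρg·h_f = 870.0·9.81·1.903 = 16.25 kPa

Δp ≈ 16.2 kPa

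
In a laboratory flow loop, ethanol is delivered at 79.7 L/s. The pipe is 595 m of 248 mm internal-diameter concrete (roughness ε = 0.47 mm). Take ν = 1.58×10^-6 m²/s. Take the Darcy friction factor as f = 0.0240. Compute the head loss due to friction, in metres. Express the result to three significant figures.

h_f ≈ 7.99 m

V = 4Q/(πD²) = 4·0.0797/(π·0.248²) = 1.650 m/s
h_f = f(L/D)V²/(2g) = 0.02400·(595/0.248)·1.650²/(2·9.81) = 7.989 m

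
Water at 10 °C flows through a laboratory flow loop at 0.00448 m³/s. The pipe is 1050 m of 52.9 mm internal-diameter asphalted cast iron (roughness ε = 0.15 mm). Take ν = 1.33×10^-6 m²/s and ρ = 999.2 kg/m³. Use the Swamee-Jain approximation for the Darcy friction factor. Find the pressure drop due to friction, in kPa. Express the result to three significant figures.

Δp ≈ 1140 kPa

V = 4Q/(πD²) = 4·0.00448/(π·0.0529²) = 2.038 m/s
Re = VD/ν = 2.038·0.0529/1.33×10^-6 = 8.11×10^4 → turbulent
ε/D = 0.15/52.9 = 0.00284
Swamee-Jain: f = 0.02766
h_f = f(L/D)V²/(2g) = 0.02766·(1050/0.0529)·2.038²/(2·9.81) = 116.3 m
Δp = ρg·h_f = 999.2·9.81·116.3 = 1140 kPa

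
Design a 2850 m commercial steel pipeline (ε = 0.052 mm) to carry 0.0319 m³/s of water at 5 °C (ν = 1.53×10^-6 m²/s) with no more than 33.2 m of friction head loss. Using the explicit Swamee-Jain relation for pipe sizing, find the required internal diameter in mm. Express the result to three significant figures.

Swamee-Jain (Type III): D = 0.66·[ε^1.25·(LQ²/(gh_f))^4.75 + ν·Q^9.4·(L/(gh_f))^5.2]^0.04
LQ²/(gh_f) = 0.008905; L/(gh_f) = 8.751
Term 1 = ε^1.25·(…)^4.75 = 8.05×10^-16; Term 2 = ν·Q^9.4·(…)^5.2 = 1.04×10^-15
D = 0.66·(8.05×10^-16 + 1.04×10^-15)^0.04 = 0.1699 m = 170 mm
Check: V = 1.41 m/s, Re = 1.56×10^5, f = 0.01836, h_f = 31.1 m ≈ 33.2 m ✓

D ≈ 170 mm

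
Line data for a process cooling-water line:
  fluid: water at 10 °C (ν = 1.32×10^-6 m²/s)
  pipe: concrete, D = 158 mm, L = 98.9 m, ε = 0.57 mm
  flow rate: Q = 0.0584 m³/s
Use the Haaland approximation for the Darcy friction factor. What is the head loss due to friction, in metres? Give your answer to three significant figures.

V = 4Q/(πD²) = 4·0.0584/(π·0.158²) = 2.979 m/s
Re = VD/ν = 2.979·0.158/1.32×10^-6 = 3.57×10^5 → turbulent
ε/D = 0.57/158 = 0.00361
Haaland: f = 0.02793
h_f = f(L/D)V²/(2g) = 0.02793·(98.9/0.158)·2.979²/(2·9.81) = 7.906 m

h_f ≈ 7.91 m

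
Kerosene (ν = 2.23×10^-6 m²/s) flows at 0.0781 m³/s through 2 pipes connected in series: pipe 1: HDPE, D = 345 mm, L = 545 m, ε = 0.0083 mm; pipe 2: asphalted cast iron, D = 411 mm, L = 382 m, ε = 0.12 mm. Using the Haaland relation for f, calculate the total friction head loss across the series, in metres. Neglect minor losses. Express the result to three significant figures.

Pipe 1: V = 0.8355 m/s, Re = 1.29×10^5, ε/D = 2.41×10^-5, f = 0.01702, h_1 = f(L/D)V²/2g = 0.9564 m
Pipe 2: V = 0.5887 m/s, Re = 1.08×10^5, ε/D = 2.92×10^-4, f = 0.01892, h_2 = f(L/D)V²/2g = 0.3107 m
Series → Q common, losses add: H = Σh = 1.267 m

H ≈ 1.27 m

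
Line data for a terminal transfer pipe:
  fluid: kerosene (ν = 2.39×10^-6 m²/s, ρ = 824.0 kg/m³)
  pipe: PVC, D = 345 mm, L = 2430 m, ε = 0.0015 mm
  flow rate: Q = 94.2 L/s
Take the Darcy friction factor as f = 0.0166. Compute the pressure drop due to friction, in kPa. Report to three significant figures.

Δp ≈ 48.9 kPa

V = 4Q/(πD²) = 4·0.0942/(π·0.345²) = 1.008 m/s
h_f = f(L/D)V²/(2g) = 0.01660·(2430/0.345)·1.008²/(2·9.81) = 6.051 m
Δp = ρg·h_f = 824.0·9.81·6.051 = 48.91 kPa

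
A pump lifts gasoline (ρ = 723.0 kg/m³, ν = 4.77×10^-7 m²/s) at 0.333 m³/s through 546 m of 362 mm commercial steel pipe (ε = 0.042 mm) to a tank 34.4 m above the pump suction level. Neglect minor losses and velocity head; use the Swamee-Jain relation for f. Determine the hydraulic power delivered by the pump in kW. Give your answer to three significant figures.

V = 4Q/(πD²) = 3.235 m/s; Re = 2.46×10^6; ε/D = 1.16×10^-4; f = 0.01302
h_f = f(L/D)V²/2g = 10.48 m
Total head H = z + h_f = 34.4 + 10.48 = 44.88 m
P_hyd = ρgQH = 723.0·9.81·0.333·44.88 = 106.0 kW

P_hyd ≈ 106 kW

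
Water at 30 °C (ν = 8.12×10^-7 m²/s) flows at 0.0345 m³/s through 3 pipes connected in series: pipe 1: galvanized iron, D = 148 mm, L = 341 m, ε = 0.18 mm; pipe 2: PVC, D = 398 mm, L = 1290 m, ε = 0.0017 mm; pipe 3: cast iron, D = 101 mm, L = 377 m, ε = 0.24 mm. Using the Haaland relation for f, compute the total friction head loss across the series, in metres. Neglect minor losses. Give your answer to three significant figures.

Pipe 1: V = 2.005 m/s, Re = 3.66×10^5, ε/D = 0.00122, f = 0.02126, h_1 = f(L/D)V²/2g = 10.04 m
Pipe 2: V = 0.2773 m/s, Re = 1.36×10^5, ε/D = 4.27×10^-6, f = 0.01675, h_2 = f(L/D)V²/2g = 0.2128 m
Pipe 3: V = 4.306 m/s, Re = 5.36×10^5, ε/D = 0.00238, f = 0.02485, h_3 = f(L/D)V²/2g = 87.66 m
Series → Q common, losses add: H = Σh = 97.91 m

H ≈ 97.9 m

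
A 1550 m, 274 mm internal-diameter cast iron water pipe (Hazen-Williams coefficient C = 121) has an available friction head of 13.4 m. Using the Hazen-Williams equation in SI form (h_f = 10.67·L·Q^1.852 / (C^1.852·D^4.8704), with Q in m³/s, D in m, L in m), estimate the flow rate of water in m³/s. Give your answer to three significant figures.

Rearranging: Q = [h_f·C^1.852·D^4.8704 / (10.67·L)]^(1/1.852)
Q = [13.4·121^1.852·0.274^4.8704 / (10.67·1550)]^0.540 = 0.08609 m³/s

Q ≈ 0.0861 m³/s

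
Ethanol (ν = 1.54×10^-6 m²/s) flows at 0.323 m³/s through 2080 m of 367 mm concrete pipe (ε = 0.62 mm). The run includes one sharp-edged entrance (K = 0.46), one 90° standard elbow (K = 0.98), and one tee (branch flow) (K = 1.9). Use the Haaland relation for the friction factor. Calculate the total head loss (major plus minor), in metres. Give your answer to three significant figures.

V = 4Q/(πD²) = 3.053 m/s; V²/2g = 0.4752 m
Re = 7.28×10^5, ε/D = 0.00169 → f = 0.02270 (Haaland)
Major: h_f = f(L/D)·V²/2g = 0.02270·5668·0.4752 = 61.13 m
Minor: ΣK = 3.34; h_m = ΣK·V²/2g = 1.587 m
Total H_L = 61.13 + 1.587 = 62.72 m

H_L ≈ 62.7 m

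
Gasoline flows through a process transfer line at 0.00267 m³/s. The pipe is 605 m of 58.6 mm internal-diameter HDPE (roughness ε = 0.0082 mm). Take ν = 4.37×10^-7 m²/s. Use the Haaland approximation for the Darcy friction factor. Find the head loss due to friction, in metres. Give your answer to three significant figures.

V = 4Q/(πD²) = 4·0.00267/(π·0.0586²) = 0.9900 m/s
Re = VD/ν = 0.9900·0.0586/4.37×10^-7 = 1.33×10^5 → turbulent
ε/D = 0.0082/58.6 = 1.40×10^-4
Haaland: f = 0.01757
h_f = f(L/D)V²/(2g) = 0.01757·(605/0.0586)·0.9900²/(2·9.81) = 9.059 m

h_f ≈ 9.06 m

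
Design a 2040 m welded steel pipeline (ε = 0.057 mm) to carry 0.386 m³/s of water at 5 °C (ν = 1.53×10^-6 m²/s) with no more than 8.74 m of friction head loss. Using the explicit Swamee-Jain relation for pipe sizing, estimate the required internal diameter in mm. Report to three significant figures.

Swamee-Jain (Type III): D = 0.66·[ε^1.25·(LQ²/(gh_f))^4.75 + ν·Q^9.4·(L/(gh_f))^5.2]^0.04
LQ²/(gh_f) = 3.545; L/(gh_f) = 23.79
Term 1 = ε^1.25·(…)^4.75 = 0.00202; Term 2 = ν·Q^9.4·(…)^5.2 = 0.00286
D = 0.66·(0.00202 + 0.00286)^0.04 = 0.5334 m = 533 mm
Check: V = 1.73 m/s, Re = 6.02×10^5, f = 0.01426, h_f = 8.29 m ≈ 8.74 m ✓

D ≈ 533 mm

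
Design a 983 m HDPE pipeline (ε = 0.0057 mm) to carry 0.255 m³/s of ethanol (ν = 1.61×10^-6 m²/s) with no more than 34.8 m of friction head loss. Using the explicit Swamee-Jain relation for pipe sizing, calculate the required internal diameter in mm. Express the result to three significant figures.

D ≈ 290 mm

Swamee-Jain (Type III): D = 0.66·[ε^1.25·(LQ²/(gh_f))^4.75 + ν·Q^9.4·(L/(gh_f))^5.2]^0.04
LQ²/(gh_f) = 0.1872; L/(gh_f) = 2.879
Term 1 = ε^1.25·(…)^4.75 = 9.74×10^-11; Term 2 = ν·Q^9.4·(…)^5.2 = 1.04×10^-9
D = 0.66·(9.74×10^-11 + 1.04×10^-9)^0.04 = 0.2896 m = 290 mm
Check: V = 3.87 m/s, Re = 6.96×10^5, f = 0.01273, h_f = 33.0 m ≈ 34.8 m ✓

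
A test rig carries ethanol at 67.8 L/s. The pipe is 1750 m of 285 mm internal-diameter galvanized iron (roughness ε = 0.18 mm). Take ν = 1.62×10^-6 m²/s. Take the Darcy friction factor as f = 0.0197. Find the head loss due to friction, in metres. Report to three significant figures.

h_f ≈ 6.96 m

V = 4Q/(πD²) = 4·0.0678/(π·0.285²) = 1.063 m/s
h_f = f(L/D)V²/(2g) = 0.01970·(1750/0.285)·1.063²/(2·9.81) = 6.964 m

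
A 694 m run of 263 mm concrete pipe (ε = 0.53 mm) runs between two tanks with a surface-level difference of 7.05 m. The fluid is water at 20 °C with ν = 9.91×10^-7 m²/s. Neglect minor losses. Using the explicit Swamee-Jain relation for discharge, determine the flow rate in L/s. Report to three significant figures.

Q ≈ 80.4 L/s

Swamee-Jain (Type II): Q = -0.965·√(gD⁵h_f/L)·ln[ε/(3.7D) + √(3.17ν²L/(gD³h_f))]
√(gD⁵h_f/L) = √(9.81·0.263⁵·7.05/694) = 0.01120
ε/(3.7D) = 5.45×10^-4; √(3.17ν²L/(gD³h_f)) = 4.14×10^-5
Q = -0.965·0.01120·ln(5.861×10^-4) = 0.08042 m³/s
Check: V = 1.48 m/s, Re = 3.93×10^5, f = 0.02406, h_f = 7.09 m ≈ 7.05 m ✓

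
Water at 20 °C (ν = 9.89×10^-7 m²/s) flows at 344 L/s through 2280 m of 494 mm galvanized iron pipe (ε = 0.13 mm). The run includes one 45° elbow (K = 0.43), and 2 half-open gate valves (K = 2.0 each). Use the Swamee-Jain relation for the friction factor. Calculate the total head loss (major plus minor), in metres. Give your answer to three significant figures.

V = 4Q/(πD²) = 1.795 m/s; V²/2g = 0.1642 m
Re = 8.96×10^5, ε/D = 2.63×10^-4 → f = 0.01550 (Swamee-Jain)
Major: h_f = f(L/D)·V²/2g = 0.01550·4615·0.1642 = 11.74 m
Minor: ΣK = 4.43; h_m = ΣK·V²/2g = 0.7273 m
Total H_L = 11.74 + 0.7273 = 12.47 m

H_L ≈ 12.5 m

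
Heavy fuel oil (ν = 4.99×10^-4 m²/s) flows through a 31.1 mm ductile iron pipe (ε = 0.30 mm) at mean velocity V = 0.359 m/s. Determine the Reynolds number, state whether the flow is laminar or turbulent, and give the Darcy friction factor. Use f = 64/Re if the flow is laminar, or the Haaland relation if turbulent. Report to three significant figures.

Re ≈ 22.4; laminar; f = 64/Re ≈ 2.86

Re = VD/ν = 0.3590·0.0311/4.99×10^-4 = 22.4
Re < 2300 → laminar → f = 64/Re = 2.860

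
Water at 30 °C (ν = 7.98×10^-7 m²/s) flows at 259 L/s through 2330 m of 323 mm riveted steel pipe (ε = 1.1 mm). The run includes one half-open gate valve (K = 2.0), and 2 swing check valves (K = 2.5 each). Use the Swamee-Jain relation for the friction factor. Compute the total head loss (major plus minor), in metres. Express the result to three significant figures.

H_L ≈ 104 m

V = 4Q/(πD²) = 3.161 m/s; V²/2g = 0.5092 m
Re = 1.28×10^6, ε/D = 0.00341 → f = 0.02728 (Swamee-Jain)
Major: h_f = f(L/D)·V²/2g = 0.02728·7214·0.5092 = 100.2 m
Minor: ΣK = 7.00; h_m = ΣK·V²/2g = 3.565 m
Total H_L = 100.2 + 3.565 = 103.8 m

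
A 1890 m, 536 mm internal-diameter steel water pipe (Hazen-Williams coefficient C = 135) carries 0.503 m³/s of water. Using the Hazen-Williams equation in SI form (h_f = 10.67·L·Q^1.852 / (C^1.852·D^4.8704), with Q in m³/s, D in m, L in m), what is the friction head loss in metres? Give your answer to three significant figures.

h_f ≈ 13.4 m

h_f = 10.67·1890·0.503^1.852 / (135^1.852·0.536^4.8704) = 13.35 m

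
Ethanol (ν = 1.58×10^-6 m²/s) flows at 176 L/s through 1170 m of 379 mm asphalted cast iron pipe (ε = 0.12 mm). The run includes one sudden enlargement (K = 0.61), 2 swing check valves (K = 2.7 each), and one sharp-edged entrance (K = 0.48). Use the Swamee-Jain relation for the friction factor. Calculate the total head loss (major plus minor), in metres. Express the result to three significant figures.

H_L ≈ 7.26 m

V = 4Q/(πD²) = 1.560 m/s; V²/2g = 0.1240 m
Re = 3.74×10^5, ε/D = 3.17×10^-4 → f = 0.01686 (Swamee-Jain)
Major: h_f = f(L/D)·V²/2g = 0.01686·3087·0.1240 = 6.455 m
Minor: ΣK = 6.49; h_m = ΣK·V²/2g = 0.8051 m
Total H_L = 6.455 + 0.8051 = 7.260 m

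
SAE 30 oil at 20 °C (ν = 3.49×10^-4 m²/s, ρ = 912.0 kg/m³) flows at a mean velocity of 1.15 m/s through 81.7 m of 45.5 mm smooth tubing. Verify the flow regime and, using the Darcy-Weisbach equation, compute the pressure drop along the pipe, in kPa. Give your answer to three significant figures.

Re = VD/ν = 1.15·0.04550/3.49×10^-4 = 150 → laminar (Re < 2300)
f = 64/Re = 0.4269
h_f = f(L/D)V²/(2g) = 0.4269·(81.7/0.04550)·1.15²/(2·9.81) = 51.67 m
Δp = ρg·h_f = 912.0·9.81·51.67 = 462.2 kPa

Δp ≈ 462 kPa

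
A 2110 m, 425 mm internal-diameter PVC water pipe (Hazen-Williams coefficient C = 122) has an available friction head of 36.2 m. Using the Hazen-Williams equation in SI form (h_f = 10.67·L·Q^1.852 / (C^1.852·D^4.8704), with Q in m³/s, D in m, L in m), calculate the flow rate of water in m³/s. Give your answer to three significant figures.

Q ≈ 0.399 m³/s

Rearranging: Q = [h_f·C^1.852·D^4.8704 / (10.67·L)]^(1/1.852)
Q = [36.2·122^1.852·0.425^4.8704 / (10.67·2110)]^0.540 = 0.3987 m³/s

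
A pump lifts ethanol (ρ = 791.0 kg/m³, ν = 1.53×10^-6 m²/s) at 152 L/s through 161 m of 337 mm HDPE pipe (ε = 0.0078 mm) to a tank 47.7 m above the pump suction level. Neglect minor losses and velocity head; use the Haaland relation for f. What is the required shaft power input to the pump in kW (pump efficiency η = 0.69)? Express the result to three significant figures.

V = 4Q/(πD²) = 1.704 m/s; Re = 3.75×10^5; ε/D = 2.31×10^-5; f = 0.01399
h_f = f(L/D)V²/2g = 0.9889 m
Total head H = z + h_f = 47.7 + 0.9889 = 48.69 m
P_hyd = ρgQH = 791.0·9.81·0.152·48.69 = 57.43 kW
P_shaft = P_hyd/η = 57.43/0.69 = 83.23 kW

P_shaft ≈ 83.2 kW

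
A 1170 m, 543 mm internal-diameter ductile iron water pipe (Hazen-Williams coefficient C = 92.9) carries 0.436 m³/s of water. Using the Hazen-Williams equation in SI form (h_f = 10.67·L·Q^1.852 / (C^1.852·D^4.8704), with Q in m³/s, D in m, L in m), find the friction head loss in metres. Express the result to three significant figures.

h_f = 10.67·1170·0.436^1.852 / (92.9^1.852·0.543^4.8704) = 11.90 m

h_f ≈ 11.9 m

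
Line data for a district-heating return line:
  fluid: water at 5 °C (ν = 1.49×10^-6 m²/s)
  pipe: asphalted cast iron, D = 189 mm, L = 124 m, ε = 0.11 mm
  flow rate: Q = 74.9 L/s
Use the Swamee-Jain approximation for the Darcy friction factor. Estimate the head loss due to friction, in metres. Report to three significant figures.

h_f ≈ 4.44 m

V = 4Q/(πD²) = 4·0.0749/(π·0.189²) = 2.670 m/s
Re = VD/ν = 2.670·0.189/1.49×10^-6 = 3.39×10^5 → turbulent
ε/D = 0.11/189 = 5.82×10^-4
Swamee-Jain: f = 0.01864
h_f = f(L/D)V²/(2g) = 0.01864·(124/0.189)·2.670²/(2·9.81) = 4.444 m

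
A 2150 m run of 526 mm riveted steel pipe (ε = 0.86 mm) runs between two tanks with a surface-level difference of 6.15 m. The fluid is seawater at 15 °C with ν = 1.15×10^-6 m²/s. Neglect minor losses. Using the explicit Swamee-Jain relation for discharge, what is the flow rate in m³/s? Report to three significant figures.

Swamee-Jain (Type II): Q = -0.965·√(gD⁵h_f/L)·ln[ε/(3.7D) + √(3.17ν²L/(gD³h_f))]
√(gD⁵h_f/L) = √(9.81·0.526⁵·6.15/2150) = 0.03361
ε/(3.7D) = 4.42×10^-4; √(3.17ν²L/(gD³h_f)) = 3.20×10^-5
Q = -0.965·0.03361·ln(4.739×10^-4) = 0.2483 m³/s
Check: V = 1.14 m/s, Re = 5.23×10^5, f = 0.02273, h_f = 6.18 m ≈ 6.15 m ✓

Q ≈ 0.248 m³/s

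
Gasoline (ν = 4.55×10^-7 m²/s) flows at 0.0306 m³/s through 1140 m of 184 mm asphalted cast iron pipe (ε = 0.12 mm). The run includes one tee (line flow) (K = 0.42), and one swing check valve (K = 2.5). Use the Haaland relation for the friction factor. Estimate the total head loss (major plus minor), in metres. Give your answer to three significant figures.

H_L ≈ 7.95 m

V = 4Q/(πD²) = 1.151 m/s; V²/2g = 0.06750 m
Re = 4.65×10^5, ε/D = 6.52×10^-4 → f = 0.01853 (Haaland)
Major: h_f = f(L/D)·V²/2g = 0.01853·6196·0.06750 = 7.749 m
Minor: ΣK = 2.92; h_m = ΣK·V²/2g = 0.1971 m
Total H_L = 7.749 + 0.1971 = 7.946 m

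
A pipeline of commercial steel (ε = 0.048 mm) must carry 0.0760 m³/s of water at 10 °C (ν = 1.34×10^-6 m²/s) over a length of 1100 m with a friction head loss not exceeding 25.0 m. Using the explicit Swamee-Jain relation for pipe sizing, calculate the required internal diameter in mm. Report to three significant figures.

D ≈ 206 mm

Swamee-Jain (Type III): D = 0.66·[ε^1.25·(LQ²/(gh_f))^4.75 + ν·Q^9.4·(L/(gh_f))^5.2]^0.04
LQ²/(gh_f) = 0.02591; L/(gh_f) = 4.485
Term 1 = ε^1.25·(…)^4.75 = 1.16×10^-13; Term 2 = ν·Q^9.4·(…)^5.2 = 9.91×10^-14
D = 0.66·(1.16×10^-13 + 9.91×10^-14)^0.04 = 0.2055 m = 206 mm
Check: V = 2.29 m/s, Re = 3.51×10^5, f = 0.01631, h_f = 23.4 m ≈ 25.0 m ✓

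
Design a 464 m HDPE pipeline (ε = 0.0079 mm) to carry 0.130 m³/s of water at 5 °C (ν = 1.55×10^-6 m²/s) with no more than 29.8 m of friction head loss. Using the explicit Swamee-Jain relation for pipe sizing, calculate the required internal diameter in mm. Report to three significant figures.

D ≈ 199 mm

Swamee-Jain (Type III): D = 0.66·[ε^1.25·(LQ²/(gh_f))^4.75 + ν·Q^9.4·(L/(gh_f))^5.2]^0.04
LQ²/(gh_f) = 0.02682; L/(gh_f) = 1.587
Term 1 = ε^1.25·(…)^4.75 = 1.44×10^-14; Term 2 = ν·Q^9.4·(…)^5.2 = 8.03×10^-14
D = 0.66·(1.44×10^-14 + 8.03×10^-14)^0.04 = 0.1989 m = 199 mm
Check: V = 4.18 m/s, Re = 5.37×10^5, f = 0.01355, h_f = 28.2 m ≈ 29.8 m ✓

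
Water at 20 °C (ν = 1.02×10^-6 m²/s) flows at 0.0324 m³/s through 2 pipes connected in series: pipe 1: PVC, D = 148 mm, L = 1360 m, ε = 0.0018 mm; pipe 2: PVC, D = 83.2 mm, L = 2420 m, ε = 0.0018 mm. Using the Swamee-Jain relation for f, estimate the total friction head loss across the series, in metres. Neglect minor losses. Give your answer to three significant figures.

H ≈ 735 m

Pipe 1: V = 1.883 m/s, Re = 2.73×10^5, ε/D = 1.22×10^-5, f = 0.01476, h_1 = f(L/D)V²/2g = 24.53 m
Pipe 2: V = 5.959 m/s, Re = 4.86×10^5, ε/D = 2.16×10^-5, f = 0.01349, h_2 = f(L/D)V²/2g = 710.4 m
Series → Q common, losses add: H = Σh = 734.9 m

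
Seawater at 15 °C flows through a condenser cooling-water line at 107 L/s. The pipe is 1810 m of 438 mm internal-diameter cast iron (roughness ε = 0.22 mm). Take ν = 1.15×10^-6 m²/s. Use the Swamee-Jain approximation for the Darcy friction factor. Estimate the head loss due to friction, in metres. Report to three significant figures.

h_f ≈ 1.96 m

V = 4Q/(πD²) = 4·0.107/(π·0.438²) = 0.7101 m/s
Re = VD/ν = 0.7101·0.438/1.15×10^-6 = 2.70×10^5 → turbulent
ε/D = 0.22/438 = 5.02×10^-4
Swamee-Jain: f = 0.01848
h_f = f(L/D)V²/(2g) = 0.01848·(1810/0.438)·0.7101²/(2·9.81) = 1.963 m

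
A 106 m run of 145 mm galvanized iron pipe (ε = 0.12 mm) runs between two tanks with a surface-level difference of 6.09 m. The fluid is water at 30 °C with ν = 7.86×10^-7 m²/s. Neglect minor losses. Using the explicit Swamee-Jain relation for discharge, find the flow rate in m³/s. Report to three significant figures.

Q ≈ 0.0479 m³/s

Swamee-Jain (Type II): Q = -0.965·√(gD⁵h_f/L)·ln[ε/(3.7D) + √(3.17ν²L/(gD³h_f))]
√(gD⁵h_f/L) = √(9.81·0.145⁵·6.09/106) = 0.006010
ε/(3.7D) = 2.24×10^-4; √(3.17ν²L/(gD³h_f)) = 3.38×10^-5
Q = -0.965·0.006010·ln(2.574×10^-4) = 0.04794 m³/s
Check: V = 2.90 m/s, Re = 5.36×10^5, f = 0.01952, h_f = 6.13 m ≈ 6.09 m ✓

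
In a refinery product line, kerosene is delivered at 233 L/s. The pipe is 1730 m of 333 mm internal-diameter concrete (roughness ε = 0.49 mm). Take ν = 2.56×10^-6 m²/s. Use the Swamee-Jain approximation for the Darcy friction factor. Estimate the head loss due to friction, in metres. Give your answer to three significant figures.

h_f ≈ 42.5 m

V = 4Q/(πD²) = 4·0.233/(π·0.333²) = 2.675 m/s
Re = VD/ν = 2.675·0.333/2.56×10^-6 = 3.48×10^5 → turbulent
ε/D = 0.49/333 = 0.00147
Swamee-Jain: f = 0.02241
h_f = f(L/D)V²/(2g) = 0.02241·(1730/0.333)·2.675²/(2·9.81) = 42.46 m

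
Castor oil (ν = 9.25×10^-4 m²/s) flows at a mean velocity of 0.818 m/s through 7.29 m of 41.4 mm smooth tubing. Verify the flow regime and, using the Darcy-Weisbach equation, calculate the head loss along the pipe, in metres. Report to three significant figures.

h_f ≈ 10.5 m

Re = VD/ν = 0.818·0.04140/9.25×10^-4 = 36.6 → laminar (Re < 2300)
f = 64/Re = 1.748
h_f = f(L/D)V²/(2g) = 1.748·(7.29/0.04140)·0.818²/(2·9.81) = 10.50 m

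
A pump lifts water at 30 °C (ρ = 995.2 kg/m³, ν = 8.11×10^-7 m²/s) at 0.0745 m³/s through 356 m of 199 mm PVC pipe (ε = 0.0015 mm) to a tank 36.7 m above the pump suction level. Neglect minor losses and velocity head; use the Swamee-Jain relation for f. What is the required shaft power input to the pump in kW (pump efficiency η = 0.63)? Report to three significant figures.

P_shaft ≈ 50.1 kW

V = 4Q/(πD²) = 2.395 m/s; Re = 5.88×10^5; ε/D = 7.54×10^-6; f = 0.01285
h_f = f(L/D)V²/2g = 6.725 m
Total head H = z + h_f = 36.7 + 6.725 = 43.42 m
P_hyd = ρgQH = 995.2·9.81·0.0745·43.42 = 31.58 kW
P_shaft = P_hyd/η = 31.58/0.63 = 50.13 kW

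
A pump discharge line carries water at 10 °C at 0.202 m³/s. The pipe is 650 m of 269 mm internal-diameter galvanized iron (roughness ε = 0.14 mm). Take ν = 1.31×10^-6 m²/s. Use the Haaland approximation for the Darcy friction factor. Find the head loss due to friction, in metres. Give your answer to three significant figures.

h_f ≈ 27.2 m

V = 4Q/(πD²) = 4·0.202/(π·0.269²) = 3.554 m/s
Re = VD/ν = 3.554·0.269/1.31×10^-6 = 7.30×10^5 → turbulent
ε/D = 0.14/269 = 5.20×10^-4
Haaland: f = 0.01746
h_f = f(L/D)V²/(2g) = 0.01746·(650/0.269)·3.554²/(2·9.81) = 27.17 m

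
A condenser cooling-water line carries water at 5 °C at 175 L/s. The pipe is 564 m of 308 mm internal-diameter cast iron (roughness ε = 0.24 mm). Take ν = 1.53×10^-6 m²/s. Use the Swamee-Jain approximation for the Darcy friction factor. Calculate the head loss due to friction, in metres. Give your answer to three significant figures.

V = 4Q/(πD²) = 4·0.175/(π·0.308²) = 2.349 m/s
Re = VD/ν = 2.349·0.308/1.53×10^-6 = 4.73×10^5 → turbulent
ε/D = 0.24/308 = 7.79×10^-4
Swamee-Jain: f = 0.01937
h_f = f(L/D)V²/(2g) = 0.01937·(564/0.308)·2.349²/(2·9.81) = 9.973 m

h_f ≈ 9.97 m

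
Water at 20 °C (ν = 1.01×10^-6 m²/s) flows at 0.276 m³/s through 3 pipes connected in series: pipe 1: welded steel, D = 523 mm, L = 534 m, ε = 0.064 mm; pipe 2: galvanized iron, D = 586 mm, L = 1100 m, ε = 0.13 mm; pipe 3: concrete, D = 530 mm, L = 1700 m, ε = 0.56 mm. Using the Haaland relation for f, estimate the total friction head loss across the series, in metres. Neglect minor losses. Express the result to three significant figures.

H ≈ 7.95 m

Pipe 1: V = 1.285 m/s, Re = 6.65×10^5, ε/D = 1.22×10^-4, f = 0.01411, h_1 = f(L/D)V²/2g = 1.212 m
Pipe 2: V = 1.023 m/s, Re = 5.94×10^5, ε/D = 2.22×10^-4, f = 0.01529, h_2 = f(L/D)V²/2g = 1.532 m
Pipe 3: V = 1.251 m/s, Re = 6.56×10^5, ε/D = 0.00106, f = 0.02033, h_3 = f(L/D)V²/2g = 5.201 m
Series → Q common, losses add: H = Σh = 7.945 m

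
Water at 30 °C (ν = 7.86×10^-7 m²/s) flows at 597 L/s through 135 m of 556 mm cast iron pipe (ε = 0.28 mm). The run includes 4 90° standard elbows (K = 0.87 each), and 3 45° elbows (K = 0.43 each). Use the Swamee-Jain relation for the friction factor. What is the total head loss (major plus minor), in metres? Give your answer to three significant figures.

H_L ≈ 2.75 m

V = 4Q/(πD²) = 2.459 m/s; V²/2g = 0.3082 m
Re = 1.74×10^6, ε/D = 5.04×10^-4 → f = 0.01710 (Swamee-Jain)
Major: h_f = f(L/D)·V²/2g = 0.01710·242.8·0.3082 = 1.279 m
Minor: ΣK = 4.77; h_m = ΣK·V²/2g = 1.470 m
Total H_L = 1.279 + 1.470 = 2.749 m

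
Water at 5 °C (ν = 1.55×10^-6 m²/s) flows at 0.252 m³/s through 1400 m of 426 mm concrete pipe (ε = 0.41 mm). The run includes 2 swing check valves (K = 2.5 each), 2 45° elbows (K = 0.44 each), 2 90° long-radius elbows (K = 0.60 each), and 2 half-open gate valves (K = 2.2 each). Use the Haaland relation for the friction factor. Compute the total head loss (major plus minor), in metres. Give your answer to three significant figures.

V = 4Q/(πD²) = 1.768 m/s; V²/2g = 0.1593 m
Re = 4.86×10^5, ε/D = 9.62×10^-4 → f = 0.02004 (Haaland)
Major: h_f = f(L/D)·V²/2g = 0.02004·3286·0.1593 = 10.50 m
Minor: ΣK = 11.5; h_m = ΣK·V²/2g = 1.829 m
Total H_L = 10.50 + 1.829 = 12.32 m

H_L ≈ 12.3 m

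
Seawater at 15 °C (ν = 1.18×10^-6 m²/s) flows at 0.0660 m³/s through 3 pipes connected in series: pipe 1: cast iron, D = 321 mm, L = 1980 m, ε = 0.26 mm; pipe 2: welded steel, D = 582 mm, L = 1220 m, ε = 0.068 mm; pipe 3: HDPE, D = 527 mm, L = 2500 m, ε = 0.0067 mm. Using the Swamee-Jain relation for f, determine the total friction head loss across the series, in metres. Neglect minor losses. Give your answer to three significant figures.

H ≈ 4.73 m

Pipe 1: V = 0.8155 m/s, Re = 2.22×10^5, ε/D = 8.10×10^-4, f = 0.02027, h_1 = f(L/D)V²/2g = 4.238 m
Pipe 2: V = 0.2481 m/s, Re = 1.22×10^5, ε/D = 1.17×10^-4, f = 0.01790, h_2 = f(L/D)V²/2g = 0.1177 m
Pipe 3: V = 0.3026 m/s, Re = 1.35×10^5, ε/D = 1.27×10^-5, f = 0.01688, h_3 = f(L/D)V²/2g = 0.3737 m
Series → Q common, losses add: H = Σh = 4.729 m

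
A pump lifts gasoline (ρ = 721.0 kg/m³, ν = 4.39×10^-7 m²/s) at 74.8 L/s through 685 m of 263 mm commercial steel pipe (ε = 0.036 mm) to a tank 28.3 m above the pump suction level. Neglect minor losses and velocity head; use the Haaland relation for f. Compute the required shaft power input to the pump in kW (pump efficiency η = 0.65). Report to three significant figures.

P_shaft ≈ 25.9 kW

V = 4Q/(πD²) = 1.377 m/s; Re = 8.25×10^5; ε/D = 1.37×10^-4; f = 0.01403
h_f = f(L/D)V²/2g = 3.531 m
Total head H = z + h_f = 28.3 + 3.531 = 31.83 m
P_hyd = ρgQH = 721.0·9.81·0.0748·31.83 = 16.84 kW
P_shaft = P_hyd/η = 16.84/0.65 = 25.91 kW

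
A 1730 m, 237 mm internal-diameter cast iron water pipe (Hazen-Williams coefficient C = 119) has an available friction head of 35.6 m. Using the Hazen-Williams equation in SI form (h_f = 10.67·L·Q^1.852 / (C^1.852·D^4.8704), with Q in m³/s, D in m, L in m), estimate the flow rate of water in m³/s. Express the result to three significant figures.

Q ≈ 0.0923 m³/s

Rearranging: Q = [h_f·C^1.852·D^4.8704 / (10.67·L)]^(1/1.852)
Q = [35.6·119^1.852·0.237^4.8704 / (10.67·1730)]^0.540 = 0.09234 m³/s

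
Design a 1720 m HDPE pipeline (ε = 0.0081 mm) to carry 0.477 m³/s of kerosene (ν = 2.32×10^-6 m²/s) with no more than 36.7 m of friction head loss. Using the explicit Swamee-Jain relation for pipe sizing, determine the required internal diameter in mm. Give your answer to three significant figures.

Swamee-Jain (Type III): D = 0.66·[ε^1.25·(LQ²/(gh_f))^4.75 + ν·Q^9.4·(L/(gh_f))^5.2]^0.04
LQ²/(gh_f) = 1.087; L/(gh_f) = 4.777
Term 1 = ε^1.25·(…)^4.75 = 6.42×10^-7; Term 2 = ν·Q^9.4·(…)^5.2 = 7.51×10^-6
D = 0.66·(6.42×10^-7 + 7.51×10^-6)^0.04 = 0.4130 m = 413 mm
Check: V = 3.56 m/s, Re = 6.34×10^5, f = 0.01291, h_f = 34.7 m ≈ 36.7 m ✓

D ≈ 413 mm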